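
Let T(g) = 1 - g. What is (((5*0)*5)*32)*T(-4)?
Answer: 0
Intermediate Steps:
(((5*0)*5)*32)*T(-4) = (((5*0)*5)*32)*(1 - 1*(-4)) = ((0*5)*32)*(1 + 4) = (0*32)*5 = 0*5 = 0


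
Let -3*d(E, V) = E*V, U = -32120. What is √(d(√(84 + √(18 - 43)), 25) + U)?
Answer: √(-289080 - 75*√(84 + 5*I))/3 ≈ 0.0063313 - 179.43*I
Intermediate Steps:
d(E, V) = -E*V/3
√(d(√(84 + √(18 - 43)), 25) + U) = √(-⅓*√(84 + √(18 - 43))*25 - 32120) = √(-⅓*√(84 + √(-25))*25 - 32120) = √(-⅓*√(84 + 5*I)*25 - 32120) = √(-25*√(84 + 5*I)/3 - 32120) = √(-32120 - 25*√(84 + 5*I)/3)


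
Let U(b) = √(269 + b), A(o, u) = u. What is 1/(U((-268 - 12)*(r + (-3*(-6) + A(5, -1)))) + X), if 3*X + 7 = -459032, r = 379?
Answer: -153013/23413088780 - I*√110611/23413088780 ≈ -6.5354e-6 - 1.4205e-8*I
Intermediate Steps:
X = -153013 (X = -7/3 + (⅓)*(-459032) = -7/3 - 459032/3 = -153013)
1/(U((-268 - 12)*(r + (-3*(-6) + A(5, -1)))) + X) = 1/(√(269 + (-268 - 12)*(379 + (-3*(-6) - 1))) - 153013) = 1/(√(269 - 280*(379 + (18 - 1))) - 153013) = 1/(√(269 - 280*(379 + 17)) - 153013) = 1/(√(269 - 280*396) - 153013) = 1/(√(269 - 110880) - 153013) = 1/(√(-110611) - 153013) = 1/(I*√110611 - 153013) = 1/(-153013 + I*√110611)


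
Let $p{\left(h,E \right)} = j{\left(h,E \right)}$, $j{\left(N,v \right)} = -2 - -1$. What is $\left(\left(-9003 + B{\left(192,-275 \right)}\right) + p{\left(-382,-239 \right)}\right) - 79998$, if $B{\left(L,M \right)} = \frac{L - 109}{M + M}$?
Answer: $- \frac{48951183}{550} \approx -89002.0$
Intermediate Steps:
$B{\left(L,M \right)} = \frac{-109 + L}{2 M}$
$j{\left(N,v \right)} = -1$ ($j{\left(N,v \right)} = -2 + 1 = -1$)
$p{\left(h,E \right)} = -1$
$\left(\left(-9003 + B{\left(192,-275 \right)}\right) + p{\left(-382,-239 \right)}\right) - 79998 = \left(\left(-9003 + \frac{-109 + 192}{2 \left(-275\right)}\right) - 1\right) - 79998 = \left(\left(-9003 + \frac{1}{2} \left(- \frac{1}{275}\right) 83\right) - 1\right) - 79998 = \left(\left(-9003 - \frac{83}{550}\right) - 1\right) - 79998 = \left(- \frac{4951733}{550} - 1\right) - 79998 = - \frac{4952283}{550} - 79998 = - \frac{48951183}{550}$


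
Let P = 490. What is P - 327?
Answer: 163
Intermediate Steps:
P - 327 = 490 - 327 = 163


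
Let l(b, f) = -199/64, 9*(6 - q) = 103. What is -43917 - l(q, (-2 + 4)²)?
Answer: -2810489/64 ≈ -43914.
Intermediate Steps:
q = -49/9 (q = 6 - ⅑*103 = 6 - 103/9 = -49/9 ≈ -5.4444)
l(b, f) = -199/64 (l(b, f) = -199*1/64 = -199/64)
-43917 - l(q, (-2 + 4)²) = -43917 - 1*(-199/64) = -43917 + 199/64 = -2810489/64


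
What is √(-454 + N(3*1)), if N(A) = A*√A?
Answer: √(-454 + 3*√3) ≈ 21.185*I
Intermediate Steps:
N(A) = A^(3/2)
√(-454 + N(3*1)) = √(-454 + (3*1)^(3/2)) = √(-454 + 3^(3/2)) = √(-454 + 3*√3)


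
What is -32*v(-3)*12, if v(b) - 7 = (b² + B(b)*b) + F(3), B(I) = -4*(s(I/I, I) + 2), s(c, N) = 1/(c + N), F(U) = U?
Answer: -14208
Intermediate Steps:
s(c, N) = 1/(N + c)
B(I) = -8 - 4/(1 + I) (B(I) = -4*(1/(I + I/I) + 2) = -4*(1/(I + 1) + 2) = -4*(1/(1 + I) + 2) = -4*(2 + 1/(1 + I)) = -8 - 4/(1 + I))
v(b) = 10 + b² + 4*b*(-3 - 2*b)/(1 + b) (v(b) = 7 + ((b² + (4*(-3 - 2*b)/(1 + b))*b) + 3) = 7 + ((b² + 4*b*(-3 - 2*b)/(1 + b)) + 3) = 7 + (3 + b² + 4*b*(-3 - 2*b)/(1 + b)) = 10 + b² + 4*b*(-3 - 2*b)/(1 + b))
-32*v(-3)*12 = -32*(10 + (-3)³ - 7*(-3)² - 2*(-3))/(1 - 3)*12 = -32*(10 - 27 - 7*9 + 6)/(-2)*12 = -(-16)*(10 - 27 - 63 + 6)*12 = -(-16)*(-74)*12 = -32*37*12 = -1184*12 = -14208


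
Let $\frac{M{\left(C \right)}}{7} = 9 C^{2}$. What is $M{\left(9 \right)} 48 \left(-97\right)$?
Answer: $-23759568$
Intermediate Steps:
$M{\left(C \right)} = 63 C^{2}$ ($M{\left(C \right)} = 7 \cdot 9 C^{2} = 63 C^{2}$)
$M{\left(9 \right)} 48 \left(-97\right) = 63 \cdot 9^{2} \cdot 48 \left(-97\right) = 63 \cdot 81 \cdot 48 \left(-97\right) = 5103 \cdot 48 \left(-97\right) = 244944 \left(-97\right) = -23759568$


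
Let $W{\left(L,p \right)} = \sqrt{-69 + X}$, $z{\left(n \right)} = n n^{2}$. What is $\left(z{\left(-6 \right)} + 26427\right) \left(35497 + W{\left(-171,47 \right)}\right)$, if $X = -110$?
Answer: $930411867 + 26211 i \sqrt{179} \approx 9.3041 \cdot 10^{8} + 3.5068 \cdot 10^{5} i$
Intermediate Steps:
$z{\left(n \right)} = n^{3}$
$W{\left(L,p \right)} = i \sqrt{179}$ ($W{\left(L,p \right)} = \sqrt{-69 - 110} = \sqrt{-179} = i \sqrt{179}$)
$\left(z{\left(-6 \right)} + 26427\right) \left(35497 + W{\left(-171,47 \right)}\right) = \left(\left(-6\right)^{3} + 26427\right) \left(35497 + i \sqrt{179}\right) = \left(-216 + 26427\right) \left(35497 + i \sqrt{179}\right) = 26211 \left(35497 + i \sqrt{179}\right) = 930411867 + 26211 i \sqrt{179}$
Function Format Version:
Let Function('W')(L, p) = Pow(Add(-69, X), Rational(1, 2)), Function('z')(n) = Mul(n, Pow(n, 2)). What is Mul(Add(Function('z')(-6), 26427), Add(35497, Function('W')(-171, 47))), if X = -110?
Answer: Add(930411867, Mul(26211, I, Pow(179, Rational(1, 2)))) ≈ Add(9.3041e+8, Mul(3.5068e+5, I))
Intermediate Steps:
Function('z')(n) = Pow(n, 3)
Function('W')(L, p) = Mul(I, Pow(179, Rational(1, 2))) (Function('W')(L, p) = Pow(Add(-69, -110), Rational(1, 2)) = Pow(-179, Rational(1, 2)) = Mul(I, Pow(179, Rational(1, 2))))
Mul(Add(Function('z')(-6), 26427), Add(35497, Function('W')(-171, 47))) = Mul(Add(Pow(-6, 3), 26427), Add(35497, Mul(I, Pow(179, Rational(1, 2))))) = Mul(Add(-216, 26427), Add(35497, Mul(I, Pow(179, Rational(1, 2))))) = Mul(26211, Add(35497, Mul(I, Pow(179, Rational(1, 2))))) = Add(930411867, Mul(26211, I, Pow(179, Rational(1, 2))))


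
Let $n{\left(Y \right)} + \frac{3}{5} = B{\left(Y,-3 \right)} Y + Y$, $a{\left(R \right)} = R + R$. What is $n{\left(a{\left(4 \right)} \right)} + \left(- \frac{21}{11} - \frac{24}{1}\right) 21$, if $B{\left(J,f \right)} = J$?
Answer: $- \frac{25998}{55} \approx -472.69$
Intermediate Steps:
$a{\left(R \right)} = 2 R$
$n{\left(Y \right)} = - \frac{3}{5} + Y + Y^{2}$ ($n{\left(Y \right)} = - \frac{3}{5} + \left(Y Y + Y\right) = - \frac{3}{5} + \left(Y^{2} + Y\right) = - \frac{3}{5} + \left(Y + Y^{2}\right) = - \frac{3}{5} + Y + Y^{2}$)
$n{\left(a{\left(4 \right)} \right)} + \left(- \frac{21}{11} - \frac{24}{1}\right) 21 = \left(- \frac{3}{5} + 2 \cdot 4 + \left(2 \cdot 4\right)^{2}\right) + \left(- \frac{21}{11} - \frac{24}{1}\right) 21 = \left(- \frac{3}{5} + 8 + 8^{2}\right) + \left(\left(-21\right) \frac{1}{11} - 24\right) 21 = \left(- \frac{3}{5} + 8 + 64\right) + \left(- \frac{21}{11} - 24\right) 21 = \frac{357}{5} - \frac{5985}{11} = - \frac{25998}{55}$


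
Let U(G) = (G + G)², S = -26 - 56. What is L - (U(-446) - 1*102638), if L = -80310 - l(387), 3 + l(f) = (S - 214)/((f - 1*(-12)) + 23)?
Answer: -163173115/211 ≈ -7.7333e+5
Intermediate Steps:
S = -82
U(G) = 4*G² (U(G) = (2*G)² = 4*G²)
l(f) = -3 - 296/(35 + f) (l(f) = -3 + (-82 - 214)/((f - 1*(-12)) + 23) = -3 - 296/((f + 12) + 23) = -3 - 296/((12 + f) + 23) = -3 - 296/(35 + f))
L = -16944629/211 (L = -80310 - (-401 - 3*387)/(35 + 387) = -80310 - (-401 - 1161)/422 = -80310 - (-1562)/422 = -80310 - 1*(-781/211) = -80310 + 781/211 = -16944629/211 ≈ -80306.)
L - (U(-446) - 1*102638) = -16944629/211 - (4*(-446)² - 1*102638) = -16944629/211 - (4*198916 - 102638) = -16944629/211 - (795664 - 102638) = -16944629/211 - 1*693026 = -16944629/211 - 693026 = -163173115/211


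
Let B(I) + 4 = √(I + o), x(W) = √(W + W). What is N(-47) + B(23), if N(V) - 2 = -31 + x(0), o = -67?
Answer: -33 + 2*I*√11 ≈ -33.0 + 6.6332*I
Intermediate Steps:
x(W) = √2*√W (x(W) = √(2*W) = √2*√W)
B(I) = -4 + √(-67 + I) (B(I) = -4 + √(I - 67) = -4 + √(-67 + I))
N(V) = -29 (N(V) = 2 + (-31 + √2*√0) = 2 + (-31 + √2*0) = 2 + (-31 + 0) = 2 - 31 = -29)
N(-47) + B(23) = -29 + (-4 + √(-67 + 23)) = -29 + (-4 + √(-44)) = -29 + (-4 + 2*I*√11) = -33 + 2*I*√11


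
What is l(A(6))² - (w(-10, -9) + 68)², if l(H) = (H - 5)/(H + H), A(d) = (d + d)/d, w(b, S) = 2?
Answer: -78391/16 ≈ -4899.4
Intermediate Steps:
A(d) = 2 (A(d) = (2*d)/d = 2)
l(H) = (-5 + H)/(2*H) (l(H) = (-5 + H)/((2*H)) = (-5 + H)*(1/(2*H)) = (-5 + H)/(2*H))
l(A(6))² - (w(-10, -9) + 68)² = ((½)*(-5 + 2)/2)² - (2 + 68)² = ((½)*(½)*(-3))² - 1*70² = (-¾)² - 1*4900 = 9/16 - 4900 = -78391/16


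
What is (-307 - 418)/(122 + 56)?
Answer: -725/178 ≈ -4.0730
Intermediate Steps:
(-307 - 418)/(122 + 56) = -725/178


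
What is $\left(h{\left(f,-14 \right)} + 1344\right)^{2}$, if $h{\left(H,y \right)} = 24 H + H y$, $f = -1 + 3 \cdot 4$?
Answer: $2114116$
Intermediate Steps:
$f = 11$ ($f = -1 + 12 = 11$)
$\left(h{\left(f,-14 \right)} + 1344\right)^{2} = \left(11 \left(24 - 14\right) + 1344\right)^{2} = \left(11 \cdot 10 + 1344\right)^{2} = \left(110 + 1344\right)^{2} = 1454^{2} = 2114116$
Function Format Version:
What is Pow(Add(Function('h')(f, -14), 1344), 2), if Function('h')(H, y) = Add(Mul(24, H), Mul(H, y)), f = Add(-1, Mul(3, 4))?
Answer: 2114116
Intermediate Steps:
f = 11 (f = Add(-1, 12) = 11)
Pow(Add(Function('h')(f, -14), 1344), 2) = Pow(Add(Mul(11, Add(24, -14)), 1344), 2) = Pow(Add(Mul(11, 10), 1344), 2) = Pow(Add(110, 1344), 2) = Pow(1454, 2) = 2114116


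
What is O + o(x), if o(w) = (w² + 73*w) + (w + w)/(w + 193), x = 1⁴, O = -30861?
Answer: -2986338/97 ≈ -30787.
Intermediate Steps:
x = 1
o(w) = w² + 73*w + 2*w/(193 + w) (o(w) = (w² + 73*w) + (2*w)/(193 + w) = (w² + 73*w) + 2*w/(193 + w) = w² + 73*w + 2*w/(193 + w))
O + o(x) = -30861 + 1*(14091 + 1² + 266*1)/(193 + 1) = -30861 + 1*(14091 + 1 + 266)/194 = -30861 + 1*(1/194)*14358 = -30861 + 7179/97 = -2986338/97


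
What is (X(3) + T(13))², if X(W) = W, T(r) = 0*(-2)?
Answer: 9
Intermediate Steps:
T(r) = 0
(X(3) + T(13))² = (3 + 0)² = 3² = 9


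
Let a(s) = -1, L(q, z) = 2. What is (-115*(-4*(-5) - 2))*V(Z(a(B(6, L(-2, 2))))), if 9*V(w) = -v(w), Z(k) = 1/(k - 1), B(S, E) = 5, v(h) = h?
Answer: -115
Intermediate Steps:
Z(k) = 1/(-1 + k)
V(w) = -w/9 (V(w) = (-w)/9 = -w/9)
(-115*(-4*(-5) - 2))*V(Z(a(B(6, L(-2, 2))))) = (-115*(-4*(-5) - 2))*(-1/(9*(-1 - 1))) = (-115*(20 - 2))*(-⅑/(-2)) = (-115*18)*(-⅑*(-½)) = -2070*1/18 = -115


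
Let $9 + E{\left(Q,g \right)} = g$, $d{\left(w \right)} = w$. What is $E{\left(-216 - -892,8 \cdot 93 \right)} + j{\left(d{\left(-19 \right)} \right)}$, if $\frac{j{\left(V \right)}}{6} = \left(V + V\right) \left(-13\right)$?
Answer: $3699$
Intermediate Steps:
$E{\left(Q,g \right)} = -9 + g$
$j{\left(V \right)} = - 156 V$ ($j{\left(V \right)} = 6 \left(V + V\right) \left(-13\right) = 6 \cdot 2 V \left(-13\right) = 6 \left(- 26 V\right) = - 156 V$)
$E{\left(-216 - -892,8 \cdot 93 \right)} + j{\left(d{\left(-19 \right)} \right)} = \left(-9 + 8 \cdot 93\right) - -2964 = \left(-9 + 744\right) + 2964 = 735 + 2964 = 3699$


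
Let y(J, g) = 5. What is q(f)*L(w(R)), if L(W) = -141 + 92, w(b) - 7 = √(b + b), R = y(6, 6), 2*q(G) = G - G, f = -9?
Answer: 0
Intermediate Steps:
q(G) = 0 (q(G) = (G - G)/2 = (½)*0 = 0)
R = 5
w(b) = 7 + √2*√b (w(b) = 7 + √(b + b) = 7 + √(2*b) = 7 + √2*√b)
L(W) = -49
q(f)*L(w(R)) = 0*(-49) = 0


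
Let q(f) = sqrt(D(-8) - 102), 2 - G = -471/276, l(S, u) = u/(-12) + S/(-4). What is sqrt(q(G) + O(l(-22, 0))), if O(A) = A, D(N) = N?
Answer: sqrt(22 + 4*I*sqrt(110))/2 ≈ 2.9447 + 1.7808*I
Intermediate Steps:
l(S, u) = -S/4 - u/12 (l(S, u) = u*(-1/12) + S*(-1/4) = -u/12 - S/4 = -S/4 - u/12)
G = 341/92 (G = 2 - (-471)/276 = 2 - 1*(-157/92) = 2 + 157/92 = 341/92 ≈ 3.7065)
q(f) = I*sqrt(110) (q(f) = sqrt(-8 - 102) = sqrt(-110) = I*sqrt(110))
sqrt(q(G) + O(l(-22, 0))) = sqrt(I*sqrt(110) + (-1/4*(-22) - 1/12*0)) = sqrt(I*sqrt(110) + (11/2 + 0)) = sqrt(I*sqrt(110) + 11/2) = sqrt(11/2 + I*sqrt(110))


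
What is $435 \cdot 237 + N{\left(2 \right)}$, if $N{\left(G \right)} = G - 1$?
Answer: $103096$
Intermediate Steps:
$N{\left(G \right)} = -1 + G$ ($N{\left(G \right)} = G - 1 = -1 + G$)
$435 \cdot 237 + N{\left(2 \right)} = 435 \cdot 237 + \left(-1 + 2\right) = 103095 + 1 = 103096$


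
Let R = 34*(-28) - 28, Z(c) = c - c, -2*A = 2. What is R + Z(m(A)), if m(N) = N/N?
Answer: -980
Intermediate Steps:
A = -1 (A = -1/2*2 = -1)
m(N) = 1
Z(c) = 0
R = -980 (R = -952 - 28 = -980)
R + Z(m(A)) = -980 + 0 = -980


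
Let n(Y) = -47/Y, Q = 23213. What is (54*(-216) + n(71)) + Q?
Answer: 819932/71 ≈ 11548.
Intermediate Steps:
(54*(-216) + n(71)) + Q = (54*(-216) - 47/71) + 23213 = (-11664 - 47*1/71) + 23213 = (-11664 - 47/71) + 23213 = -828191/71 + 23213 = 819932/71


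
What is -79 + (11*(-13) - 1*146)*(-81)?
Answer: 23330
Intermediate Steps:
-79 + (11*(-13) - 1*146)*(-81) = -79 + (-143 - 146)*(-81) = -79 - 289*(-81) = -79 + 23409 = 23330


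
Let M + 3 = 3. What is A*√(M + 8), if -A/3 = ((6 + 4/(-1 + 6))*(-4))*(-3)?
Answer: -2448*√2/5 ≈ -692.40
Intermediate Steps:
M = 0 (M = -3 + 3 = 0)
A = -1224/5 (A = -3*(6 + 4/(-1 + 6))*(-4)*(-3) = -3*(6 + 4/5)*(-4)*(-3) = -3*(6 + (⅕)*4)*(-4)*(-3) = -3*(6 + ⅘)*(-4)*(-3) = -3*(34/5)*(-4)*(-3) = -(-408)*(-3)/5 = -3*408/5 = -1224/5 ≈ -244.80)
A*√(M + 8) = -1224*√(0 + 8)/5 = -2448*√2/5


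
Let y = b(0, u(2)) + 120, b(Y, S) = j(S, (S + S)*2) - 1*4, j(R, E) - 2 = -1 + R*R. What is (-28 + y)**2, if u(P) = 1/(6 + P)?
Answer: 32455809/4096 ≈ 7923.8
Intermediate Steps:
j(R, E) = 1 + R**2 (j(R, E) = 2 + (-1 + R*R) = 2 + (-1 + R**2) = 1 + R**2)
b(Y, S) = -3 + S**2 (b(Y, S) = (1 + S**2) - 1*4 = (1 + S**2) - 4 = -3 + S**2)
y = 7489/64 (y = (-3 + (1/(6 + 2))**2) + 120 = (-3 + (1/8)**2) + 120 = (-3 + 1/64) + 120 = -191/64 + 120 = 7489/64 ≈ 117.02)
(-28 + y)**2 = (-28 + 7489/64)**2 = (5697/64)**2 = 32455809/4096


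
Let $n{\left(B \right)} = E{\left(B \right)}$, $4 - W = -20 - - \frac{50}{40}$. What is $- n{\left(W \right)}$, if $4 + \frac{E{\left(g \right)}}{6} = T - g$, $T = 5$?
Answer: $\frac{261}{2} \approx 130.5$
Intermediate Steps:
$E{\left(g \right)} = 6 - 6 g$ ($E{\left(g \right)} = -24 + 6 \left(5 - g\right) = -24 - \left(-30 + 6 g\right) = 6 - 6 g$)
$W = \frac{91}{4}$ ($W = 4 - \left(-20 - - \frac{50}{40}\right) = 4 - \left(-20 - \left(-50\right) \frac{1}{40}\right) = 4 - \left(-20 - - \frac{5}{4}\right) = 4 - \left(-20 + \frac{5}{4}\right) = 4 - - \frac{75}{4} = 4 + \frac{75}{4} = \frac{91}{4} \approx 22.75$)
$n{\left(B \right)} = 6 - 6 B$
$- n{\left(W \right)} = - (6 - \frac{273}{2}) = \left(-1\right) \left(- \frac{261}{2}\right) = \frac{261}{2}$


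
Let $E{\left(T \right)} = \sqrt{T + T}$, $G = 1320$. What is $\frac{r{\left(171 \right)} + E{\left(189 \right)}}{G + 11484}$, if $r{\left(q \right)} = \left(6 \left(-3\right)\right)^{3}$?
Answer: $- \frac{486}{1067} + \frac{\sqrt{42}}{4268} \approx -0.45396$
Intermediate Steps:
$E{\left(T \right)} = \sqrt{2} \sqrt{T}$ ($E{\left(T \right)} = \sqrt{2 T} = \sqrt{2} \sqrt{T}$)
$r{\left(q \right)} = -5832$ ($r{\left(q \right)} = \left(-18\right)^{3} = -5832$)
$\frac{r{\left(171 \right)} + E{\left(189 \right)}}{G + 11484} = \frac{-5832 + \sqrt{2} \sqrt{189}}{1320 + 11484} = \frac{-5832 + \sqrt{2} \cdot 3 \sqrt{21}}{12804} = \left(-5832 + 3 \sqrt{42}\right) \frac{1}{12804} = - \frac{486}{1067} + \frac{\sqrt{42}}{4268}$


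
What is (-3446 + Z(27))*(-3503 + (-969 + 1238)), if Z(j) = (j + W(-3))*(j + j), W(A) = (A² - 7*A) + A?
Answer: 1714020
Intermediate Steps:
W(A) = A² - 6*A
Z(j) = 2*j*(27 + j) (Z(j) = (j - 3*(-6 - 3))*(j + j) = (j - 3*(-9))*(2*j) = (j + 27)*(2*j) = (27 + j)*(2*j) = 2*j*(27 + j))
(-3446 + Z(27))*(-3503 + (-969 + 1238)) = (-3446 + 2*27*(27 + 27))*(-3503 + (-969 + 1238)) = (-3446 + 2*27*54)*(-3503 + 269) = (-3446 + 2916)*(-3234) = -530*(-3234) = 1714020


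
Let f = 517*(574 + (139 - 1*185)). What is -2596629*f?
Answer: -708817397904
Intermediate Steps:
f = 272976 (f = 517*(574 + (139 - 185)) = 517*(574 - 46) = 517*528 = 272976)
-2596629*f = -2596629/(1/272976) = -2596629/1/272976 = -2596629*272976 = -708817397904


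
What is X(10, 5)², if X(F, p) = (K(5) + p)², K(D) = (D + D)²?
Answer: 121550625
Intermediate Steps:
K(D) = 4*D² (K(D) = (2*D)² = 4*D²)
X(F, p) = (100 + p)² (X(F, p) = (4*5² + p)² = (4*25 + p)² = (100 + p)²)
X(10, 5)² = ((100 + 5)²)² = (105²)² = 11025² = 121550625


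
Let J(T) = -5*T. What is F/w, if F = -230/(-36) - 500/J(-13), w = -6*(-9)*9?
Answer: -305/113724 ≈ -0.0026819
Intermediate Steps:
w = 486 (w = 54*9 = 486)
F = -305/234 (F = -230/(-36) - 500/((-5*(-13))) = -230*(-1/36) - 500/65 = 115/18 - 500*1/65 = 115/18 - 100/13 = -305/234 ≈ -1.3034)
F/w = -305/234/486 = -305/234*1/486 = -305/113724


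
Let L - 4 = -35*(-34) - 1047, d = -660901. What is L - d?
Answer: 661048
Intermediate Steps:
L = 147 (L = 4 + (-35*(-34) - 1047) = 4 + (1190 - 1047) = 4 + 143 = 147)
L - d = 147 - 1*(-660901) = 147 + 660901 = 661048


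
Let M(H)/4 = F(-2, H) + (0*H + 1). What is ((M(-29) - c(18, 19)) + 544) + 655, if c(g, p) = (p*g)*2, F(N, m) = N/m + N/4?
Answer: 15001/29 ≈ 517.28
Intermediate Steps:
F(N, m) = N/4 + N/m (F(N, m) = N/m + N*(¼) = N/m + N/4 = N/4 + N/m)
c(g, p) = 2*g*p (c(g, p) = (g*p)*2 = 2*g*p)
M(H) = 2 - 8/H (M(H) = 4*(((¼)*(-2) - 2/H) + (0*H + 1)) = 4*((-½ - 2/H) + (0 + 1)) = 4*((-½ - 2/H) + 1) = 4*(½ - 2/H) = 2 - 8/H)
((M(-29) - c(18, 19)) + 544) + 655 = (((2 - 8/(-29)) - 2*18*19) + 544) + 655 = (((2 - 8*(-1/29)) - 1*684) + 544) + 655 = (((2 + 8/29) - 684) + 544) + 655 = ((66/29 - 684) + 544) + 655 = (-19770/29 + 544) + 655 = -3994/29 + 655 = 15001/29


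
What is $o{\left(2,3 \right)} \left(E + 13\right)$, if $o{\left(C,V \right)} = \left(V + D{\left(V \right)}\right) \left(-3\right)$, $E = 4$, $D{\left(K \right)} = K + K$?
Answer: $-459$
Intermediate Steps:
$D{\left(K \right)} = 2 K$
$o{\left(C,V \right)} = - 9 V$ ($o{\left(C,V \right)} = \left(V + 2 V\right) \left(-3\right) = 3 V \left(-3\right) = - 9 V$)
$o{\left(2,3 \right)} \left(E + 13\right) = \left(-9\right) 3 \left(4 + 13\right) = \left(-27\right) 17 = -459$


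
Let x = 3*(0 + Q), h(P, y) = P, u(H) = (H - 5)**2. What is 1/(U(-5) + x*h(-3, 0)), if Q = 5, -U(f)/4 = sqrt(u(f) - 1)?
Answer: -5/49 + 4*sqrt(11)/147 ≈ -0.011793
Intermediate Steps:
u(H) = (-5 + H)**2
U(f) = -4*sqrt(-1 + (-5 + f)**2) (U(f) = -4*sqrt((-5 + f)**2 - 1) = -4*sqrt(-1 + (-5 + f)**2))
x = 15 (x = 3*(0 + 5) = 3*5 = 15)
1/(U(-5) + x*h(-3, 0)) = 1/(-4*sqrt(-1 + (-5 - 5)**2) + 15*(-3)) = 1/(-4*sqrt(-1 + (-10)**2) - 45) = 1/(-4*sqrt(-1 + 100) - 45) = 1/(-12*sqrt(11) - 45) = 1/(-45 - 12*sqrt(11))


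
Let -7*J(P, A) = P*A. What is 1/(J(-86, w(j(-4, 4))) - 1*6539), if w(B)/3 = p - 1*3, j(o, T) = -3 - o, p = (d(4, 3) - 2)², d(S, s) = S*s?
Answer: -7/20747 ≈ -0.00033740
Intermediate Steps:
p = 100 (p = (4*3 - 2)² = (12 - 2)² = 10² = 100)
w(B) = 291 (w(B) = 3*(100 - 1*3) = 3*(100 - 3) = 3*97 = 291)
J(P, A) = -A*P/7 (J(P, A) = -P*A/7 = -A*P/7)
1/(J(-86, w(j(-4, 4))) - 1*6539) = 1/(-⅐*291*(-86) - 1*6539) = 1/(25026/7 - 6539) = 1/(-20747/7) = -7/20747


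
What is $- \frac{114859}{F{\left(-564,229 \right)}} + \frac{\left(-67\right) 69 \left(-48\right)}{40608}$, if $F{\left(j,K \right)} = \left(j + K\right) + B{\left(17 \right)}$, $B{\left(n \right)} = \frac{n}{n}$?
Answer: $\frac{8226233}{23547} \approx 349.35$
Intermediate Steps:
$B{\left(n \right)} = 1$
$F{\left(j,K \right)} = 1 + K + j$ ($F{\left(j,K \right)} = \left(j + K\right) + 1 = \left(K + j\right) + 1 = 1 + K + j$)
$- \frac{114859}{F{\left(-564,229 \right)}} + \frac{\left(-67\right) 69 \left(-48\right)}{40608} = - \frac{114859}{1 + 229 - 564} + \frac{\left(-67\right) 69 \left(-48\right)}{40608} = - \frac{114859}{-334} + \left(-4623\right) \left(-48\right) \frac{1}{40608} = \left(-114859\right) \left(- \frac{1}{334}\right) + 221904 \cdot \frac{1}{40608} = \frac{114859}{334} + \frac{1541}{282} = \frac{8226233}{23547}$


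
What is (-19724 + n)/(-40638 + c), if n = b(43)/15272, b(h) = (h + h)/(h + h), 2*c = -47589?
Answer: 100408309/328004380 ≈ 0.30612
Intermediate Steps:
c = -47589/2 (c = (½)*(-47589) = -47589/2 ≈ -23795.)
b(h) = 1 (b(h) = (2*h)/((2*h)) = (2*h)*(1/(2*h)) = 1)
n = 1/15272 ≈ 6.5479e-5
(-19724 + n)/(-40638 + c) = (-19724 + 1/15272)/(-40638 - 47589/2) = -301224927/(15272*(-128865/2)) = -301224927/15272*(-2/128865) = 100408309/328004380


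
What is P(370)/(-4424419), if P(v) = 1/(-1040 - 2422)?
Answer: 1/15317338578 ≈ 6.5285e-11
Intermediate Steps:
P(v) = -1/3462 (P(v) = 1/(-3462) = -1/3462)
P(370)/(-4424419) = -1/3462/(-4424419) = -1/3462*(-1/4424419) = 1/15317338578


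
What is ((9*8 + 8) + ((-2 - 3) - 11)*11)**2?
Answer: 9216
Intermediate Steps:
((9*8 + 8) + ((-2 - 3) - 11)*11)**2 = ((72 + 8) + (-5 - 11)*11)**2 = (80 - 16*11)**2 = (80 - 176)**2 = (-96)**2 = 9216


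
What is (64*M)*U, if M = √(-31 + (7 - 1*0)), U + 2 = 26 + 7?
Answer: 3968*I*√6 ≈ 9719.6*I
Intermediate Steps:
U = 31 (U = -2 + (26 + 7) = -2 + 33 = 31)
M = 2*I*√6 (M = √(-31 + (7 + 0)) = √(-31 + 7) = √(-24) = 2*I*√6 ≈ 4.899*I)
(64*M)*U = (64*(2*I*√6))*31 = (128*I*√6)*31 = 3968*I*√6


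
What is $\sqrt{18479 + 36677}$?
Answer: $2 \sqrt{13789} \approx 234.85$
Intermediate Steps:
$\sqrt{18479 + 36677} = \sqrt{55156} = 2 \sqrt{13789}$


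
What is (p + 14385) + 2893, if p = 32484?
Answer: 49762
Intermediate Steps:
(p + 14385) + 2893 = (32484 + 14385) + 2893 = 46869 + 2893 = 49762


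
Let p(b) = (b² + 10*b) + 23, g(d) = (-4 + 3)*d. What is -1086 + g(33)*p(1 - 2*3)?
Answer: -1020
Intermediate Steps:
g(d) = -d
p(b) = 23 + b² + 10*b
-1086 + g(33)*p(1 - 2*3) = -1086 + (-1*33)*(23 + (1 - 2*3)² + 10*(1 - 2*3)) = -1086 - 33*(23 + (1 - 6)² + 10*(1 - 6)) = -1086 - 33*(23 + (-5)² + 10*(-5)) = -1086 - 33*(23 + 25 - 50) = -1086 - 33*(-2) = -1086 + 66 = -1020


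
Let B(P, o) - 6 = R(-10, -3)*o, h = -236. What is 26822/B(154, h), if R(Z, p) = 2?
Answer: -13411/233 ≈ -57.558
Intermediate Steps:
B(P, o) = 6 + 2*o
26822/B(154, h) = 26822/(6 + 2*(-236)) = 26822/(6 - 472) = 26822/(-466) = 26822*(-1/466) = -13411/233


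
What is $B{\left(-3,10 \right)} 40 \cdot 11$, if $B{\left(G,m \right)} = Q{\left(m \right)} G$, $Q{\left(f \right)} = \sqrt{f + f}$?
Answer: $- 2640 \sqrt{5} \approx -5903.2$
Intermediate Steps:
$Q{\left(f \right)} = \sqrt{2} \sqrt{f}$ ($Q{\left(f \right)} = \sqrt{2 f} = \sqrt{2} \sqrt{f}$)
$B{\left(G,m \right)} = G \sqrt{2} \sqrt{m}$ ($B{\left(G,m \right)} = \sqrt{2} \sqrt{m} G = G \sqrt{2} \sqrt{m}$)
$B{\left(-3,10 \right)} 40 \cdot 11 = - 3 \sqrt{2} \sqrt{10} \cdot 40 \cdot 11 = - 6 \sqrt{5} \cdot 40 \cdot 11 = - 240 \sqrt{5} \cdot 11 = - 2640 \sqrt{5}$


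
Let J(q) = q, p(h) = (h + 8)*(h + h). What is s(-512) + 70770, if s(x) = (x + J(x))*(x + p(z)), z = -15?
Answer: 380018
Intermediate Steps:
p(h) = 2*h*(8 + h) (p(h) = (8 + h)*(2*h) = 2*h*(8 + h))
s(x) = 2*x*(210 + x) (s(x) = (x + x)*(x + 2*(-15)*(8 - 15)) = (2*x)*(x + 2*(-15)*(-7)) = (2*x)*(x + 210) = (2*x)*(210 + x) = 2*x*(210 + x))
s(-512) + 70770 = 2*(-512)*(210 - 512) + 70770 = 2*(-512)*(-302) + 70770 = 309248 + 70770 = 380018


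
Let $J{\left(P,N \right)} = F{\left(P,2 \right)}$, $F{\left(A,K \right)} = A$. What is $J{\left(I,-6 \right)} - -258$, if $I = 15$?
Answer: $273$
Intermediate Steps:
$J{\left(P,N \right)} = P$
$J{\left(I,-6 \right)} - -258 = 15 - -258 = 15 + 258 = 273$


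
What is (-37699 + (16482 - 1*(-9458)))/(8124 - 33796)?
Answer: 11759/25672 ≈ 0.45805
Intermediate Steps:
(-37699 + (16482 - 1*(-9458)))/(8124 - 33796) = (-37699 + (16482 + 9458))/(-25672) = (-37699 + 25940)*(-1/25672) = -11759*(-1/25672) = 11759/25672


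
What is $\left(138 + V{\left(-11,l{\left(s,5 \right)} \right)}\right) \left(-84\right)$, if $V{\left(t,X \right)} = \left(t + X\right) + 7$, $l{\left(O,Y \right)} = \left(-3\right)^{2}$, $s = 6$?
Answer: $-12012$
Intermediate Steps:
$l{\left(O,Y \right)} = 9$
$V{\left(t,X \right)} = 7 + X + t$ ($V{\left(t,X \right)} = \left(X + t\right) + 7 = 7 + X + t$)
$\left(138 + V{\left(-11,l{\left(s,5 \right)} \right)}\right) \left(-84\right) = \left(138 + \left(7 + 9 - 11\right)\right) \left(-84\right) = \left(138 + 5\right) \left(-84\right) = 143 \left(-84\right) = -12012$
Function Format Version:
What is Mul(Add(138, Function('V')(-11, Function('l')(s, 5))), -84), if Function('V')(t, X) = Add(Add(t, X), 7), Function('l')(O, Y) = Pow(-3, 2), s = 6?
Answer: -12012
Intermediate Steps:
Function('l')(O, Y) = 9
Function('V')(t, X) = Add(7, X, t) (Function('V')(t, X) = Add(Add(X, t), 7) = Add(7, X, t))
Mul(Add(138, Function('V')(-11, Function('l')(s, 5))), -84) = Mul(Add(138, Add(7, 9, -11)), -84) = Mul(Add(138, 5), -84) = Mul(143, -84) = -12012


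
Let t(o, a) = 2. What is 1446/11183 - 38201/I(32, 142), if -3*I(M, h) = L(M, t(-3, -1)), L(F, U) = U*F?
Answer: 1281697893/715712 ≈ 1790.8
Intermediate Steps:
L(F, U) = F*U
I(M, h) = -2*M/3 (I(M, h) = -M*2/3 = -2*M/3)
1446/11183 - 38201/I(32, 142) = 1446/11183 - 38201/((-⅔*32)) = 1446*(1/11183) - 38201/(-64/3) = 1446/11183 - 38201*(-3/64) = 1446/11183 + 114603/64 = 1281697893/715712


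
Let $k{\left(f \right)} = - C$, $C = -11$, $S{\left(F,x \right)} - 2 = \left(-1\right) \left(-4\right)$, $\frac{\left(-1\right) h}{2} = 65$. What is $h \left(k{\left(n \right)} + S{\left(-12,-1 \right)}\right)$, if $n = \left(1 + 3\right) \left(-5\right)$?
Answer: $-2210$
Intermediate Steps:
$h = -130$ ($h = \left(-2\right) 65 = -130$)
$S{\left(F,x \right)} = 6$ ($S{\left(F,x \right)} = 2 - -4 = 2 + 4 = 6$)
$n = -20$ ($n = 4 \left(-5\right) = -20$)
$k{\left(f \right)} = 11$ ($k{\left(f \right)} = \left(-1\right) \left(-11\right) = 11$)
$h \left(k{\left(n \right)} + S{\left(-12,-1 \right)}\right) = - 130 \left(11 + 6\right) = \left(-130\right) 17 = -2210$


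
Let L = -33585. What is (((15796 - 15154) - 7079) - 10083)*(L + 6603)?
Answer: 445742640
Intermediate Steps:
(((15796 - 15154) - 7079) - 10083)*(L + 6603) = (((15796 - 15154) - 7079) - 10083)*(-33585 + 6603) = ((642 - 7079) - 10083)*(-26982) = (-6437 - 10083)*(-26982) = -16520*(-26982) = 445742640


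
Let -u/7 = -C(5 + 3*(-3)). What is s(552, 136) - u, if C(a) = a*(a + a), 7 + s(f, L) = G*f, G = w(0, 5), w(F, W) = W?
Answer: 2529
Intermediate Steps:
G = 5
s(f, L) = -7 + 5*f
C(a) = 2*a² (C(a) = a*(2*a) = 2*a²)
u = 224 (u = -(-7)*2*(5 + 3*(-3))² = -(-7)*2*(5 - 9)² = -(-7)*2*(-4)² = -(-7)*2*16 = -(-7)*32 = -7*(-32) = 224)
s(552, 136) - u = (-7 + 5*552) - 1*224 = (-7 + 2760) - 224 = 2753 - 224 = 2529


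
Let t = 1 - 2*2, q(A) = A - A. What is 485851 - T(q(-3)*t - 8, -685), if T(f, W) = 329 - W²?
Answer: 954747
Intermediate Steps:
q(A) = 0
t = -3 (t = 1 - 4 = -3)
485851 - T(q(-3)*t - 8, -685) = 485851 - (329 - 1*(-685)²) = 485851 - (329 - 1*469225) = 485851 - (329 - 469225) = 485851 - 1*(-468896) = 485851 + 468896 = 954747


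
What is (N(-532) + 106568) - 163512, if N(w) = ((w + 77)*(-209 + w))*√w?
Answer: -56944 + 674310*I*√133 ≈ -56944.0 + 7.7765e+6*I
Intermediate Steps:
N(w) = √w*(-209 + w)*(77 + w) (N(w) = ((77 + w)*(-209 + w))*√w = ((-209 + w)*(77 + w))*√w = √w*(-209 + w)*(77 + w))
(N(-532) + 106568) - 163512 = (√(-532)*(-16093 + (-532)² - 132*(-532)) + 106568) - 163512 = ((2*I*√133)*(-16093 + 283024 + 70224) + 106568) - 163512 = ((2*I*√133)*337155 + 106568) - 163512 = (674310*I*√133 + 106568) - 163512 = (106568 + 674310*I*√133) - 163512 = -56944 + 674310*I*√133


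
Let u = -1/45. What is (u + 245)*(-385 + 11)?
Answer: -4122976/45 ≈ -91622.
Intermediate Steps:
u = -1/45 (u = -1*1/45 = -1/45 ≈ -0.022222)
(u + 245)*(-385 + 11) = (-1/45 + 245)*(-385 + 11) = (11024/45)*(-374) = -4122976/45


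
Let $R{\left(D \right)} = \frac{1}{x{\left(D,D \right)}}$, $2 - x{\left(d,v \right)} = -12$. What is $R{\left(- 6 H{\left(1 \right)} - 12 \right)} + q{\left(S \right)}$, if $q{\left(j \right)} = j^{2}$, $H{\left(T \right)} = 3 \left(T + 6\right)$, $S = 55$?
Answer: $\frac{42351}{14} \approx 3025.1$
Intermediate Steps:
$x{\left(d,v \right)} = 14$ ($x{\left(d,v \right)} = 2 - -12 = 2 + 12 = 14$)
$H{\left(T \right)} = 18 + 3 T$ ($H{\left(T \right)} = 3 \left(6 + T\right) = 18 + 3 T$)
$R{\left(D \right)} = \frac{1}{14}$
$R{\left(- 6 H{\left(1 \right)} - 12 \right)} + q{\left(S \right)} = \frac{1}{14} + 55^{2} = \frac{1}{14} + 3025 = \frac{42351}{14}$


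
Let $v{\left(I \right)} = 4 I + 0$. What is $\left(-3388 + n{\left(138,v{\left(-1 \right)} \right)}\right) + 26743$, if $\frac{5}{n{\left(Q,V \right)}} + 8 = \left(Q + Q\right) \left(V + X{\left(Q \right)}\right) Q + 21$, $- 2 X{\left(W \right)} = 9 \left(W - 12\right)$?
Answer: $\frac{101586005684}{4349647} \approx 23355.0$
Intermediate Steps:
$X{\left(W \right)} = 54 - \frac{9 W}{2}$ ($X{\left(W \right)} = - \frac{9 \left(W - 12\right)}{2} = - \frac{9 \left(-12 + W\right)}{2} = - \frac{-108 + 9 W}{2} = 54 - \frac{9 W}{2}$)
$v{\left(I \right)} = 4 I$
$n{\left(Q,V \right)} = \frac{5}{13 + 2 Q^{2} \left(54 + V - \frac{9 Q}{2}\right)}$ ($n{\left(Q,V \right)} = \frac{5}{-8 + \left(\left(Q + Q\right) \left(V - \left(-54 + \frac{9 Q}{2}\right)\right) Q + 21\right)} = \frac{5}{-8 + \left(2 Q \left(54 + V - \frac{9 Q}{2}\right) Q + 21\right)} = \frac{5}{-8 + \left(2 Q^{2} \left(54 + V - \frac{9 Q}{2}\right) + 21\right)} = \frac{5}{-8 + \left(21 + 2 Q^{2} \left(54 + V - \frac{9 Q}{2}\right)\right)} = \frac{5}{13 + 2 Q^{2} \left(54 + V - \frac{9 Q}{2}\right)}$)
$\left(-3388 + n{\left(138,v{\left(-1 \right)} \right)}\right) + 26743 = \left(-3388 + \frac{5}{13 - 9 \cdot 138^{2} \left(-12 + 138\right) + 2 \cdot 4 \left(-1\right) 138^{2}}\right) + 26743 = \left(-3388 + \frac{5}{13 - 171396 \cdot 126 + 2 \left(-4\right) 19044}\right) + 26743 = \left(-3388 + \frac{5}{13 - 21595896 - 152352}\right) + 26743 = \left(-3388 + \frac{5}{-21748235}\right) + 26743 = \left(-3388 + 5 \left(- \frac{1}{21748235}\right)\right) + 26743 = \left(-3388 - \frac{1}{4349647}\right) + 26743 = - \frac{14736604037}{4349647} + 26743 = \frac{101586005684}{4349647}$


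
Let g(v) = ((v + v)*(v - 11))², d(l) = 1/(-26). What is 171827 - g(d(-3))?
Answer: 19630121419/114244 ≈ 1.7183e+5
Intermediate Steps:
d(l) = -1/26
g(v) = 4*v²*(-11 + v)² (g(v) = ((2*v)*(-11 + v))² = (2*v*(-11 + v))² = 4*v²*(-11 + v)²)
171827 - g(d(-3)) = 171827 - 4*(-1/26)²*(-11 - 1/26)² = 171827 - 4*(-287/26)²/676 = 171827 - 4*82369/(676*676) = 171827 - 1*82369/114244 = 171827 - 82369/114244 = 19630121419/114244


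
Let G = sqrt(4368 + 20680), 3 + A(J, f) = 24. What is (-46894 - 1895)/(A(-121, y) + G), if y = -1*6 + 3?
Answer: 1024569/24607 - 97578*sqrt(6262)/24607 ≈ -272.16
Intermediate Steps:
y = -3 (y = -6 + 3 = -3)
A(J, f) = 21 (A(J, f) = -3 + 24 = 21)
G = 2*sqrt(6262) (G = sqrt(25048) = 2*sqrt(6262) ≈ 158.27)
(-46894 - 1895)/(A(-121, y) + G) = (-46894 - 1895)/(21 + 2*sqrt(6262)) = -48789/(21 + 2*sqrt(6262))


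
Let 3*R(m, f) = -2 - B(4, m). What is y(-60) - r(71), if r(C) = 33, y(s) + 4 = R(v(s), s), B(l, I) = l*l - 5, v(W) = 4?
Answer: -124/3 ≈ -41.333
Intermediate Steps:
B(l, I) = -5 + l**2 (B(l, I) = l**2 - 5 = -5 + l**2)
R(m, f) = -13/3 (R(m, f) = (-2 - (-5 + 4**2))/3 = (-2 - (-5 + 16))/3 = (-2 - 1*11)/3 = (-2 - 11)/3 = (1/3)*(-13) = -13/3)
y(s) = -25/3 (y(s) = -4 - 13/3 = -25/3)
y(-60) - r(71) = -25/3 - 1*33 = -25/3 - 33 = -124/3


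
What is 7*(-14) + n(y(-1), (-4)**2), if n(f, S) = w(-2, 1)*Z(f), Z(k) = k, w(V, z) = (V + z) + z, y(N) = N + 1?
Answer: -98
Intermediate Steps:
y(N) = 1 + N
w(V, z) = V + 2*z
n(f, S) = 0 (n(f, S) = (-2 + 2*1)*f = (-2 + 2)*f = 0*f = 0)
7*(-14) + n(y(-1), (-4)**2) = 7*(-14) + 0 = -98 + 0 = -98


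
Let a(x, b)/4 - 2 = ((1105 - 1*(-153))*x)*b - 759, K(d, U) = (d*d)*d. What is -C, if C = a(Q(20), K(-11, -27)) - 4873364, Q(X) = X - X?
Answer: 4876392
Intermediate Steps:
Q(X) = 0
K(d, U) = d³ (K(d, U) = d²*d = d³)
a(x, b) = -3028 + 5032*b*x (a(x, b) = 8 + 4*(((1105 - 1*(-153))*x)*b - 759) = 8 + 4*(((1105 + 153)*x)*b - 759) = 8 + 4*((1258*x)*b - 759) = 8 + 4*(1258*b*x - 759) = 8 + 4*(-759 + 1258*b*x) = 8 + (-3036 + 5032*b*x) = -3028 + 5032*b*x)
C = -4876392 (C = (-3028 + 5032*(-11)³*0) - 4873364 = (-3028 + 5032*(-1331)*0) - 4873364 = (-3028 + 0) - 4873364 = -3028 - 4873364 = -4876392)
-C = -1*(-4876392) = 4876392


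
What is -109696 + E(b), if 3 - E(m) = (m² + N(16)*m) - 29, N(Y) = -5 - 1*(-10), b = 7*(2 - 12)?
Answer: -114214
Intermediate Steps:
b = -70 (b = 7*(-10) = -70)
N(Y) = 5 (N(Y) = -5 + 10 = 5)
E(m) = 32 - m² - 5*m (E(m) = 3 - ((m² + 5*m) - 29) = 3 - (-29 + m² + 5*m) = 3 + (29 - m² - 5*m) = 32 - m² - 5*m)
-109696 + E(b) = -109696 + (32 - 1*(-70)² - 5*(-70)) = -109696 + (32 - 1*4900 + 350) = -109696 + (32 - 4900 + 350) = -109696 - 4518 = -114214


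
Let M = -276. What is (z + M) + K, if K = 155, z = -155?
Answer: -276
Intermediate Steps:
(z + M) + K = (-155 - 276) + 155 = -431 + 155 = -276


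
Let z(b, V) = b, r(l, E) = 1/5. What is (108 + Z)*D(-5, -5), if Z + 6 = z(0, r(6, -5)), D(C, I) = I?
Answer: -510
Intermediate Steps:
r(l, E) = ⅕
Z = -6 (Z = -6 + 0 = -6)
(108 + Z)*D(-5, -5) = (108 - 6)*(-5) = 102*(-5) = -510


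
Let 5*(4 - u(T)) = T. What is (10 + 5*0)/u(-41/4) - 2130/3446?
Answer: 215735/208483 ≈ 1.0348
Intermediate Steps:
u(T) = 4 - T/5
(10 + 5*0)/u(-41/4) - 2130/3446 = (10 + 5*0)/(4 - (-41)/(5*4)) - 2130/3446 = (10 + 0)/(4 - (-41)/(5*4)) - 2130*1/3446 = 10/(4 - ⅕*(-41/4)) - 1065/1723 = 10/(4 + 41/20) - 1065/1723 = 10/(121/20) - 1065/1723 = 10*(20/121) - 1065/1723 = 200/121 - 1065/1723 = 215735/208483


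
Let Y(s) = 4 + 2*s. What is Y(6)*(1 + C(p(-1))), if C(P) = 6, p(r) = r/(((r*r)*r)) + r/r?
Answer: 112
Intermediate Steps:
p(r) = 1 + r⁻² (p(r) = r/((r²*r)) + 1 = r/(r³) + 1 = r/r³ + 1 = r⁻² + 1 = 1 + r⁻²)
Y(6)*(1 + C(p(-1))) = (4 + 2*6)*(1 + 6) = (4 + 12)*7 = 16*7 = 112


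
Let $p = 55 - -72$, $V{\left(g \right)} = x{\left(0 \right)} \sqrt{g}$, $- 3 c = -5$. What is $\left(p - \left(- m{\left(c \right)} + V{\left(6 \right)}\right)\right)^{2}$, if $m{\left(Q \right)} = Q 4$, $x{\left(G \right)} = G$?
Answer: $\frac{160801}{9} \approx 17867.0$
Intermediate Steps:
$c = \frac{5}{3}$ ($c = \left(- \frac{1}{3}\right) \left(-5\right) = \frac{5}{3} \approx 1.6667$)
$m{\left(Q \right)} = 4 Q$
$V{\left(g \right)} = 0$ ($V{\left(g \right)} = 0 \sqrt{g} = 0$)
$p = 127$ ($p = 55 + 72 = 127$)
$\left(p - \left(- m{\left(c \right)} + V{\left(6 \right)}\right)\right)^{2} = \left(127 + \left(4 \cdot \frac{5}{3} - 0\right)\right)^{2} = \left(127 + \left(\frac{20}{3} + 0\right)\right)^{2} = \left(127 + \frac{20}{3}\right)^{2} = \left(\frac{401}{3}\right)^{2} = \frac{160801}{9}$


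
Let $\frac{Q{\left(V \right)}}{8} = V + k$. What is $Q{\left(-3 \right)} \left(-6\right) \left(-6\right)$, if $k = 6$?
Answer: $864$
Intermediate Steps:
$Q{\left(V \right)} = 48 + 8 V$ ($Q{\left(V \right)} = 8 \left(V + 6\right) = 8 \left(6 + V\right) = 48 + 8 V$)
$Q{\left(-3 \right)} \left(-6\right) \left(-6\right) = \left(48 + 8 \left(-3\right)\right) \left(-6\right) \left(-6\right) = \left(48 - 24\right) \left(-6\right) \left(-6\right) = 24 \left(-6\right) \left(-6\right) = \left(-144\right) \left(-6\right) = 864$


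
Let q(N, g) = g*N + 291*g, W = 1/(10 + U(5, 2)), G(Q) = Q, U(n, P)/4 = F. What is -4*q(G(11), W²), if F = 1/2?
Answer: -151/18 ≈ -8.3889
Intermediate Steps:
F = ½ ≈ 0.50000
U(n, P) = 2 (U(n, P) = 4*(½) = 2)
W = 1/12 (W = 1/(10 + 2) = 1/12 ≈ 0.083333)
q(N, g) = 291*g + N*g (q(N, g) = N*g + 291*g = 291*g + N*g)
-4*q(G(11), W²) = -4*(1/12)²*(291 + 11) = -302/36 = -4*151/72 = -151/18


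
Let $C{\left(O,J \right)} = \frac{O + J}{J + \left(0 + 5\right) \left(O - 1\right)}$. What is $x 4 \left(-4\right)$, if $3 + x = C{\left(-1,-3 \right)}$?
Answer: $\frac{560}{13} \approx 43.077$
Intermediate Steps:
$C{\left(O,J \right)} = \frac{J + O}{-5 + J + 5 O}$ ($C{\left(O,J \right)} = \frac{J + O}{J + 5 \left(-1 + O\right)} = \frac{J + O}{J + \left(-5 + 5 O\right)} = \frac{J + O}{-5 + J + 5 O}$)
$x = - \frac{35}{13}$ ($x = -3 + \frac{-3 - 1}{-5 - 3 + 5 \left(-1\right)} = -3 + \frac{1}{-5 - 3 - 5} \left(-4\right) = -3 + \frac{1}{-13} \left(-4\right) = -3 - - \frac{4}{13} = -3 + \frac{4}{13} = - \frac{35}{13} \approx -2.6923$)
$x 4 \left(-4\right) = \left(- \frac{35}{13}\right) 4 \left(-4\right) = \left(- \frac{140}{13}\right) \left(-4\right) = \frac{560}{13}$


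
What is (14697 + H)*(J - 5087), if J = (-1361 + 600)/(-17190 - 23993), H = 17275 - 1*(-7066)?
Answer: -8178350132080/41183 ≈ -1.9859e+8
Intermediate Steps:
H = 24341 (H = 17275 + 7066 = 24341)
J = 761/41183 (J = -761/(-41183) = -761*(-1/41183) = 761/41183 ≈ 0.018479)
(14697 + H)*(J - 5087) = (14697 + 24341)*(761/41183 - 5087) = 39038*(-209497160/41183) = -8178350132080/41183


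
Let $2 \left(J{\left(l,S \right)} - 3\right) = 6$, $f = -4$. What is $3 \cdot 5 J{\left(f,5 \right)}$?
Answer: $90$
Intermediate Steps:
$J{\left(l,S \right)} = 6$ ($J{\left(l,S \right)} = 3 + \frac{1}{2} \cdot 6 = 3 + 3 = 6$)
$3 \cdot 5 J{\left(f,5 \right)} = 3 \cdot 5 \cdot 6 = 15 \cdot 6 = 90$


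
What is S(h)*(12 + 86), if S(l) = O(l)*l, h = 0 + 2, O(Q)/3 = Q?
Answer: 1176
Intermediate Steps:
O(Q) = 3*Q
h = 2
S(l) = 3*l² (S(l) = (3*l)*l = 3*l²)
S(h)*(12 + 86) = (3*2²)*(12 + 86) = (3*4)*98 = 12*98 = 1176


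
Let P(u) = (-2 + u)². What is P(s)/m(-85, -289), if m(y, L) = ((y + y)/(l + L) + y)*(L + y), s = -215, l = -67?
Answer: 4190921/2813415 ≈ 1.4896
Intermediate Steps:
m(y, L) = (L + y)*(y + 2*y/(-67 + L)) (m(y, L) = ((y + y)/(-67 + L) + y)*(L + y) = ((2*y)/(-67 + L) + y)*(L + y) = (2*y/(-67 + L) + y)*(L + y) = (y + 2*y/(-67 + L))*(L + y) = (L + y)*(y + 2*y/(-67 + L)))
P(s)/m(-85, -289) = (-2 - 215)²/((-85*((-289)² - 65*(-289) - 65*(-85) - 289*(-85))/(-67 - 289))) = (-217)²/((-85*(83521 + 18785 + 5525 + 24565)/(-356))) = 47089/((-85*(-1/356)*132396)) = 47089/(2813415/89) = 47089*(89/2813415) = 4190921/2813415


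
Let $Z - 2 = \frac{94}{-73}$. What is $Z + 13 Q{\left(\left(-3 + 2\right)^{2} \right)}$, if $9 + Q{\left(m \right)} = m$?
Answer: $- \frac{7540}{73} \approx -103.29$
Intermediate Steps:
$Z = \frac{52}{73}$ ($Z = 2 + \frac{94}{-73} = 2 + 94 \left(- \frac{1}{73}\right) = 2 - \frac{94}{73} = \frac{52}{73} \approx 0.71233$)
$Q{\left(m \right)} = -9 + m$
$Z + 13 Q{\left(\left(-3 + 2\right)^{2} \right)} = \frac{52}{73} + 13 \left(-9 + \left(-3 + 2\right)^{2}\right) = \frac{52}{73} + 13 \left(-9 + \left(-1\right)^{2}\right) = \frac{52}{73} + 13 \left(-9 + 1\right) = \frac{52}{73} + 13 \left(-8\right) = \frac{52}{73} - 104 = - \frac{7540}{73}$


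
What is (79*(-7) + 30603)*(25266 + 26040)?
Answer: 1541745300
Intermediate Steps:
(79*(-7) + 30603)*(25266 + 26040) = (-553 + 30603)*51306 = 30050*51306 = 1541745300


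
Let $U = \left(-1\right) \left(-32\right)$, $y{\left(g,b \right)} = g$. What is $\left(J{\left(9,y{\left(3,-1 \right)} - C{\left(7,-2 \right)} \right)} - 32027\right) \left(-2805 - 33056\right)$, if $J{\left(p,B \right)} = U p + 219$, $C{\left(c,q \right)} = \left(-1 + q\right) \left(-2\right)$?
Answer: $1130338720$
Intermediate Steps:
$U = 32$
$C{\left(c,q \right)} = 2 - 2 q$
$J{\left(p,B \right)} = 219 + 32 p$ ($J{\left(p,B \right)} = 32 p + 219 = 219 + 32 p$)
$\left(J{\left(9,y{\left(3,-1 \right)} - C{\left(7,-2 \right)} \right)} - 32027\right) \left(-2805 - 33056\right) = \left(\left(219 + 32 \cdot 9\right) - 32027\right) \left(-2805 - 33056\right) = \left(\left(219 + 288\right) - 32027\right) \left(-35861\right) = \left(507 - 32027\right) \left(-35861\right) = \left(-31520\right) \left(-35861\right) = 1130338720$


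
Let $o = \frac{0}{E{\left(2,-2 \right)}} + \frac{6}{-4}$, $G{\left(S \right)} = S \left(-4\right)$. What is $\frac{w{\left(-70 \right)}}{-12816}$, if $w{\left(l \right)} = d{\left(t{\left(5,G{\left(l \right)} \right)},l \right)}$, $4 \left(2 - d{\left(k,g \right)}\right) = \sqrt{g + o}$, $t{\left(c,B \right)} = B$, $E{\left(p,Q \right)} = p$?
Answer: $- \frac{1}{6408} + \frac{i \sqrt{286}}{102528} \approx -0.00015605 + 0.00016495 i$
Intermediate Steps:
$G{\left(S \right)} = - 4 S$
$o = - \frac{3}{2}$ ($o = \frac{0}{2} + \frac{6}{-4} = 0 \cdot \frac{1}{2} + 6 \left(- \frac{1}{4}\right) = 0 - \frac{3}{2} = - \frac{3}{2} \approx -1.5$)
$d{\left(k,g \right)} = 2 - \frac{\sqrt{- \frac{3}{2} + g}}{4}$ ($d{\left(k,g \right)} = 2 - \frac{\sqrt{g - \frac{3}{2}}}{4} = 2 - \frac{\sqrt{- \frac{3}{2} + g}}{4}$)
$w{\left(l \right)} = 2 - \frac{\sqrt{-6 + 4 l}}{8}$
$\frac{w{\left(-70 \right)}}{-12816} = \frac{2 - \frac{\sqrt{-6 + 4 \left(-70\right)}}{8}}{-12816} = \left(2 - \frac{\sqrt{-6 - 280}}{8}\right) \left(- \frac{1}{12816}\right) = \left(2 - \frac{\sqrt{-286}}{8}\right) \left(- \frac{1}{12816}\right) = \left(2 - \frac{i \sqrt{286}}{8}\right) \left(- \frac{1}{12816}\right) = - \frac{1}{6408} + \frac{i \sqrt{286}}{102528}$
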